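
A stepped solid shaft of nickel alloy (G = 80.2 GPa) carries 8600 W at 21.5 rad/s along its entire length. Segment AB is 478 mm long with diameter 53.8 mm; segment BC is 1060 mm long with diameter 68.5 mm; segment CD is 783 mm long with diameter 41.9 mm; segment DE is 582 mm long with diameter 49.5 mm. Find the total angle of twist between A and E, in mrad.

ω = 21.5 rad/s, so T = P/ω = 8600 / 21.50 = 400.0 N·m.
J_AB = π(0.0538)⁴/32 = 8.22×10^-7 m⁴; J_BC = π(0.0685)⁴/32 = 2.16×10^-6 m⁴; J_CD = π(0.0419)⁴/32 = 3.03×10^-7 m⁴; J_DE = π(0.0495)⁴/32 = 5.89×10^-7 m⁴.
θ = (T/G)·Σ L_i/J_i = (400.0/80.2×10⁹)·(0.478/8.22×10^-7 + 1.06/2.16×10^-6 + 0.783/3.03×10^-7 + 0.582/5.89×10^-7) = 0.02318 rad.

23.2 mrad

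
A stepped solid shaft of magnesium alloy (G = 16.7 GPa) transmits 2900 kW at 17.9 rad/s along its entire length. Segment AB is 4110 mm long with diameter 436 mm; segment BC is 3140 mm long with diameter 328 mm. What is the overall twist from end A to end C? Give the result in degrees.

2.18°

ω = 17.9 rad/s, so T = P/ω = 2900×10³ / 17.90 = 162000 N·m.
J_AB = π(0.436)⁴/32 = 3.55×10^-3 m⁴; J_BC = π(0.328)⁴/32 = 1.14×10^-3 m⁴.
θ = (T/G)·Σ L_i/J_i = (162000/16.7×10⁹)·(4.11/3.55×10^-3 + 3.14/1.14×10^-3) = 0.03805 rad.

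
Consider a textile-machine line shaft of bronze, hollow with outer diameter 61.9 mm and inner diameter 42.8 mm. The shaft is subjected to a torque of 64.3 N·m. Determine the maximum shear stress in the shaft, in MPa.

J = π(d_o⁴ − d_i⁴)/32 = π(0.0619⁴ − 0.0428⁴)/32 = 1.112×10^-6 m⁴.
τ_max = T·r/J = 64.30 × 0.0309 / 1.112×10^-6 = 1.790×10^6 Pa.

1.79 MPa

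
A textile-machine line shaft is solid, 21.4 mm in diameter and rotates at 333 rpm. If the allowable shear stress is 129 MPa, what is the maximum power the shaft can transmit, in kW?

8.66 kW

J = πd⁴/32 = π(0.0214)⁴/32 = 2.059×10^-8 m⁴.
T_max = τ_allow·J/r = 1.29×10^8 × 2.059×10^-8 / 0.0107 = 248.2 N·m.
ω = 2π·333/60 = 34.87 rad/s, so P_max = T_max·ω = 8656 W.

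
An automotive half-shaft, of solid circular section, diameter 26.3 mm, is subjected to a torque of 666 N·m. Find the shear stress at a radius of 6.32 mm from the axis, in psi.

J = πd⁴/32 = π(0.0263)⁴/32 = 4.697×10^-8 m⁴.
Shear stress varies linearly with radius: τ = T·r/J = 666.0 × 0.00632 / 4.697×10^-8 = 8.961×10^7 Pa.

13000 psi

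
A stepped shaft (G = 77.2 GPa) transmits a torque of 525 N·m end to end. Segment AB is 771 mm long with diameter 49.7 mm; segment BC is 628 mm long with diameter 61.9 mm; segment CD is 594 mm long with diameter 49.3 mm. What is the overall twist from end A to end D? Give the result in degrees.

J_AB = π(0.0497)⁴/32 = 5.99×10^-7 m⁴; J_BC = π(0.0619)⁴/32 = 1.44×10^-6 m⁴; J_CD = π(0.0493)⁴/32 = 5.80×10^-7 m⁴.
θ = (T/G)·Σ L_i/J_i = (525.0/77.2×10⁹)·(0.771/5.99×10^-7 + 0.628/1.44×10^-6 + 0.594/5.80×10^-7) = 0.01868 rad.

1.07°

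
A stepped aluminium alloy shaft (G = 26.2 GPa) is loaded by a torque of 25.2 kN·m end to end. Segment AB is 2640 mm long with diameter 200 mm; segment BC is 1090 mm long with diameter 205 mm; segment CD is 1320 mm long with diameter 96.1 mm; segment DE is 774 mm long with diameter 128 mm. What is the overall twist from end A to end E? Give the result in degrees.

J_AB = π(0.200)⁴/32 = 1.57×10^-4 m⁴; J_BC = π(0.205)⁴/32 = 1.73×10^-4 m⁴; J_CD = π(0.0961)⁴/32 = 8.37×10^-6 m⁴; J_DE = π(0.128)⁴/32 = 2.64×10^-5 m⁴.
θ = (T/G)·Σ L_i/J_i = (25200/26.2×10⁹)·(2.64/1.57×10^-4 + 1.09/1.73×10^-4 + 1.32/8.37×10^-6 + 0.774/2.64×10^-5) = 0.2021 rad.

11.6°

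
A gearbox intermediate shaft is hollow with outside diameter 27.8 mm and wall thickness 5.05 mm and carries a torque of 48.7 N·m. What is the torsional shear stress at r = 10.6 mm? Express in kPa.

10500 kPa

J = π(d_o⁴ − d_i⁴)/32 = π(0.0278⁴ − 0.0177⁴)/32 = 4.900×10^-8 m⁴.
Shear stress varies linearly with radius: τ = T·r/J = 48.70 × 0.0106 / 4.900×10^-8 = 1.053×10^7 Pa.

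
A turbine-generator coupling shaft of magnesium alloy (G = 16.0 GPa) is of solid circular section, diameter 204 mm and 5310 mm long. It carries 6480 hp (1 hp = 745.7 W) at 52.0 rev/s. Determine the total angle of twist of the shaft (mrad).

28.9 mrad

ω = 2π·52.0 = 326.7 rad/s, so T = P/ω = 6480×745.7 / 326.7 = 14790 N·m.
J = πd⁴/32 = π(0.204)⁴/32 = 1.700×10^-4 m⁴.
θ = T·L/(G·J) = 14790 × 5.31 / (16.0×10⁹ × 1.700×10^-4) = 0.02887 rad.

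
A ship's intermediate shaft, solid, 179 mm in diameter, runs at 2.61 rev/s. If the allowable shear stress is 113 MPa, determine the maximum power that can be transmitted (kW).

J = πd⁴/32 = π(0.179)⁴/32 = 1.008×10^-4 m⁴.
T_max = τ_allow·J/r = 1.13×10^8 × 1.008×10^-4 / 0.0895 = 127300 N·m.
ω = 2π·2.61 = 16.40 rad/s, so P_max = T_max·ω = 2.087×10^6 W.

2090 kW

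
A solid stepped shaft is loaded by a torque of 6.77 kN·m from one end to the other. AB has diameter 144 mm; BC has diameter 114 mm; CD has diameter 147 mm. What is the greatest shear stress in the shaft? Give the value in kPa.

Under the same torque, τ_max = 16T/(πd³) is largest where d is smallest — segment BC (d = 114 mm).
τ_max = 16·6770/(π·(0.114)³) = 2.327×10^7 Pa.

23300 kPa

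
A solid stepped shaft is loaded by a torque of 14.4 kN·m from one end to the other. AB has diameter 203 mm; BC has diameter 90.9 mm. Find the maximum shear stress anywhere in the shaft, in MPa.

97.6 MPa

Under the same torque, τ_max = 16T/(πd³) is largest where d is smallest — segment BC (d = 90.9 mm).
τ_max = 16·14400/(π·(0.0909)³) = 9.764×10^7 Pa.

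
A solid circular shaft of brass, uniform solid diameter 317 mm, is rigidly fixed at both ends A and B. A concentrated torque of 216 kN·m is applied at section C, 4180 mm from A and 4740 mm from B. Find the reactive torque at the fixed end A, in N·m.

115000 N·m

With uniform GJ and both ends fixed, compatibility θ_AC = θ_CB gives T_A·a = T_B·b, together with T_A + T_B = T₀.
T_A = T₀·b/(a+b) = 216000·4740/8920 = 114800 N·m; T_B = 101200 N·m.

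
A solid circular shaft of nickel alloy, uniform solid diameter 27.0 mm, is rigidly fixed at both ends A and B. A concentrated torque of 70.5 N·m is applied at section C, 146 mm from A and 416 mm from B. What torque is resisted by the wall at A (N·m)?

With uniform GJ and both ends fixed, compatibility θ_AC = θ_CB gives T_A·a = T_B·b, together with T_A + T_B = T₀.
T_A = T₀·b/(a+b) = 70.50·416/562.0 = 52.19 N·m; T_B = 18.31 N·m.

52.2 N·m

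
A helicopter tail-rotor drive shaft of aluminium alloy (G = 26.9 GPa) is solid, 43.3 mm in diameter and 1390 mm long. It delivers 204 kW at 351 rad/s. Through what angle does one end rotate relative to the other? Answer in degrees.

ω = 351 rad/s, so T = P/ω = 204×10³ / 351.0 = 581.2 N·m.
J = πd⁴/32 = π(0.0433)⁴/32 = 3.451×10^-7 m⁴.
θ = T·L/(G·J) = 581.2 × 1.39 / (26.9×10⁹ × 3.451×10^-7) = 0.08702 rad.

4.99°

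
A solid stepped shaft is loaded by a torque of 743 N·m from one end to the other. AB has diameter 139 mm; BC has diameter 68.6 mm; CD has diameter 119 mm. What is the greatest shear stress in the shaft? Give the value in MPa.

11.7 MPa

Under the same torque, τ_max = 16T/(πd³) is largest where d is smallest — segment BC (d = 68.6 mm).
τ_max = 16·743.0/(π·(0.0686)³) = 1.172×10^7 Pa.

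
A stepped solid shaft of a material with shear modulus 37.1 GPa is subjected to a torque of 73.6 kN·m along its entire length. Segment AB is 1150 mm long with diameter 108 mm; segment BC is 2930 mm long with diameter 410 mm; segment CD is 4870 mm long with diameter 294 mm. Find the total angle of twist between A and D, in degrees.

10.7°

J_AB = π(0.108)⁴/32 = 1.34×10^-5 m⁴; J_BC = π(0.410)⁴/32 = 2.77×10^-3 m⁴; J_CD = π(0.294)⁴/32 = 7.33×10^-4 m⁴.
θ = (T/G)·Σ L_i/J_i = (73600/37.1×10⁹)·(1.15/1.34×10^-5 + 2.93/2.77×10^-3 + 4.87/7.33×10^-4) = 0.1861 rad.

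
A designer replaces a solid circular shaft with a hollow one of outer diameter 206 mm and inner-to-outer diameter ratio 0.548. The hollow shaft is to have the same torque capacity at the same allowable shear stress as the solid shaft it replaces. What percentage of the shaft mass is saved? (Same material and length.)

Equal τ_max and T ⇒ the solid shaft needs d_s³ = d_o³(1−k⁴), so d_s = 206·(1−0.548⁴)^(1/3) = 199.6 mm.
Area ratio A_h/A_s = d_o²(1−k²)/d_s² = (1−k²)/(1−k⁴)^(2/3) = 0.7452.
Mass saving = 1 − 0.7452 = 25.5 %.

25.5 %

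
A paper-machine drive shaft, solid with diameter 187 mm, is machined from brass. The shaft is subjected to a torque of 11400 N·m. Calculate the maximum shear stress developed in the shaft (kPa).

8880 kPa

J = πd⁴/32 = π(0.187)⁴/32 = 1.201×10^-4 m⁴.
τ_max = T·r/J = 11400 × 0.0935 / 1.201×10^-4 = 8.879×10^6 Pa.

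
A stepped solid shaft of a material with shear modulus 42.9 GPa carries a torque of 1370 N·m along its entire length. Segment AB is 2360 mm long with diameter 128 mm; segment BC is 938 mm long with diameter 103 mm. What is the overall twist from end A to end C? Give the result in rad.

J_AB = π(0.128)⁴/32 = 2.64×10^-5 m⁴; J_BC = π(0.103)⁴/32 = 1.10×10^-5 m⁴.
θ = (T/G)·Σ L_i/J_i = (1370/42.9×10⁹)·(2.36/2.64×10^-5 + 0.938/1.10×10^-5) = 5.571×10^-3 rad.

0.00557 rad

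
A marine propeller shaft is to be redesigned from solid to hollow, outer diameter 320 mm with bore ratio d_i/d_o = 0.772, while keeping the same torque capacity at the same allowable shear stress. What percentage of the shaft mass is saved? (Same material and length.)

Equal τ_max and T ⇒ the solid shaft needs d_s³ = d_o³(1−k⁴), so d_s = 320·(1−0.772⁴)^(1/3) = 276.5 mm.
Area ratio A_h/A_s = d_o²(1−k²)/d_s² = (1−k²)/(1−k⁴)^(2/3) = 0.5413.
Mass saving = 1 − 0.5413 = 45.9 %.

45.9 %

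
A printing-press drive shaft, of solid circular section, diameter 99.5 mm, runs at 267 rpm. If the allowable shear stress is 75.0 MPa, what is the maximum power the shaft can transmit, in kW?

406 kW

J = πd⁴/32 = π(0.0995)⁴/32 = 9.623×10^-6 m⁴.
T_max = τ_allow·J/r = 7.50×10^7 × 9.623×10^-6 / 0.0498 = 14510 N·m.
ω = 2π·267/60 = 27.96 rad/s, so P_max = T_max·ω = 4.056×10^5 W.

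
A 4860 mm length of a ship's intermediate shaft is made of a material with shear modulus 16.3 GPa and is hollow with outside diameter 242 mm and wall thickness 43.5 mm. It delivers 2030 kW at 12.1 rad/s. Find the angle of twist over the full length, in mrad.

179 mrad

ω = 12.1 rad/s, so T = P/ω = 2030×10³ / 12.10 = 167800 N·m.
J = π(d_o⁴ − d_i⁴)/32 = π(0.242⁴ − 0.155⁴)/32 = 2.800×10^-4 m⁴.
θ = T·L/(G·J) = 167800 × 4.86 / (16.3×10⁹ × 2.800×10^-4) = 0.1786 rad.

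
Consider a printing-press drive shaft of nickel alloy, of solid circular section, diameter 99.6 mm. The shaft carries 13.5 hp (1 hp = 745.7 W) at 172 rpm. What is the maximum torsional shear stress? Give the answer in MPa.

2.88 MPa

ω = 2π·172/60 = 18.01 rad/s, so T = P/ω = 13.5×745.7 / 18.01 = 558.9 N·m.
J = πd⁴/32 = π(0.0996)⁴/32 = 9.661×10^-6 m⁴.
τ_max = T·r/J = 558.9 × 0.0498 / 9.661×10^-6 = 2.881×10^6 Pa.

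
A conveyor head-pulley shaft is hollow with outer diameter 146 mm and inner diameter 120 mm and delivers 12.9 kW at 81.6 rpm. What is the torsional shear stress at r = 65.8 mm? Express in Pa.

ω = 2π·81.6/60 = 8.545 rad/s, so T = P/ω = 12.9×10³ / 8.545 = 1510 N·m.
J = π(d_o⁴ − d_i⁴)/32 = π(0.146⁴ − 0.120⁴)/32 = 2.425×10^-5 m⁴.
Shear stress varies linearly with radius: τ = T·r/J = 1510 × 0.0658 / 2.425×10^-5 = 4.096×10^6 Pa.

4.10e6 Pa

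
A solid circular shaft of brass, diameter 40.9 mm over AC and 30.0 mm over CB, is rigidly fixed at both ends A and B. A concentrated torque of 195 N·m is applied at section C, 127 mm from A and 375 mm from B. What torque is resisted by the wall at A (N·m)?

Compatibility: T_A·a/J_AC = T_B·b/J_CB with T_A + T_B = T₀.
J_AC = 2.75×10^-7 m⁴, J_CB = 7.95×10^-8 m⁴, so T_A = T₀·(J_AC/a)/((J_AC/a)+(J_CB/b)) = 177.6 N·m, T_B = 17.41 N·m.

178 N·m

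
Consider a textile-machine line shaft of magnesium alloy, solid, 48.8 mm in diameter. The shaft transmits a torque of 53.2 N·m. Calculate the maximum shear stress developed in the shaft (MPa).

2.33 MPa

J = πd⁴/32 = π(0.0488)⁴/32 = 5.568×10^-7 m⁴.
τ_max = T·r/J = 53.20 × 0.0244 / 5.568×10^-7 = 2.331×10^6 Pa.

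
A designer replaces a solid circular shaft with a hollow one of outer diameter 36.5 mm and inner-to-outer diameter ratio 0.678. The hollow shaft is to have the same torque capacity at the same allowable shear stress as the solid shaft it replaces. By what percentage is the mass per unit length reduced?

Equal τ_max and T ⇒ the solid shaft needs d_s³ = d_o³(1−k⁴), so d_s = 36.5·(1−0.678⁴)^(1/3) = 33.72 mm.
Area ratio A_h/A_s = d_o²(1−k²)/d_s² = (1−k²)/(1−k⁴)^(2/3) = 0.6330.
Mass saving = 1 − 0.6330 = 36.7 %.

36.7 %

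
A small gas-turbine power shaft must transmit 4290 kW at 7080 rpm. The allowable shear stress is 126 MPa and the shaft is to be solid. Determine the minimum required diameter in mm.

61.6 mm

ω = 2π·7080/60 = 741.4 rad/s, so T = P/ω = 4290×10³ / 741.4 = 5786 N·m.
For a solid shaft τ_max = 16T/(πd³), so d = (16T/(π τ_allow))^(1/3) = (16·5786/(π·1.26×10^8))^(1/3) = 0.06161 m.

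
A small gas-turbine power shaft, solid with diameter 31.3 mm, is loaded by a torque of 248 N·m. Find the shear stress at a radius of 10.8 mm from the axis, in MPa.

J = πd⁴/32 = π(0.0313)⁴/32 = 9.423×10^-8 m⁴.
Shear stress varies linearly with radius: τ = T·r/J = 248.0 × 0.0108 / 9.423×10^-8 = 2.842×10^7 Pa.

28.4 MPa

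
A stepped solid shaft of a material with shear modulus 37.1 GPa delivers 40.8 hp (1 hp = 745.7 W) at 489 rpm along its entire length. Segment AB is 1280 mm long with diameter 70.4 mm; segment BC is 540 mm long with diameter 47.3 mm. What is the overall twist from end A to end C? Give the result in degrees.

1.50°

ω = 2π·489/60 = 51.21 rad/s, so T = P/ω = 40.8×745.7 / 51.21 = 594.1 N·m.
J_AB = π(0.0704)⁴/32 = 2.41×10^-6 m⁴; J_BC = π(0.0473)⁴/32 = 4.91×10^-7 m⁴.
θ = (T/G)·Σ L_i/J_i = (594.1/37.1×10⁹)·(1.28/2.41×10^-6 + 0.540/4.91×10^-7) = 0.02610 rad.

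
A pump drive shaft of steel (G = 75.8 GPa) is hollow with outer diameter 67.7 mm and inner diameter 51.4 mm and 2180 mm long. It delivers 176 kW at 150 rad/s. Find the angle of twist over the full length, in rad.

0.0245 rad

ω = 150 rad/s, so T = P/ω = 176×10³ / 150.0 = 1173 N·m.
J = π(d_o⁴ − d_i⁴)/32 = π(0.0677⁴ − 0.0514⁴)/32 = 1.377×10^-6 m⁴.
θ = T·L/(G·J) = 1173 × 2.18 / (75.8×10⁹ × 1.377×10^-6) = 0.02451 rad.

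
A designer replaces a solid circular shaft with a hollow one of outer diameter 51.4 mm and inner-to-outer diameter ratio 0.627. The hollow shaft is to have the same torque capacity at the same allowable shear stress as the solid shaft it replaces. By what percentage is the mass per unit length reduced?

32.1 %

Equal τ_max and T ⇒ the solid shaft needs d_s³ = d_o³(1−k⁴), so d_s = 51.4·(1−0.627⁴)^(1/3) = 48.60 mm.
Area ratio A_h/A_s = d_o²(1−k²)/d_s² = (1−k²)/(1−k⁴)^(2/3) = 0.6787.
Mass saving = 1 − 0.6787 = 32.1 %.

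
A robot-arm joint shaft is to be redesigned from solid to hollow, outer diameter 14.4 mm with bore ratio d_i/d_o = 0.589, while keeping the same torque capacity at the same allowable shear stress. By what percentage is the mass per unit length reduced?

Equal τ_max and T ⇒ the solid shaft needs d_s³ = d_o³(1−k⁴), so d_s = 14.4·(1−0.589⁴)^(1/3) = 13.80 mm.
Area ratio A_h/A_s = d_o²(1−k²)/d_s² = (1−k²)/(1−k⁴)^(2/3) = 0.7114.
Mass saving = 1 − 0.7114 = 28.9 %.

28.9 %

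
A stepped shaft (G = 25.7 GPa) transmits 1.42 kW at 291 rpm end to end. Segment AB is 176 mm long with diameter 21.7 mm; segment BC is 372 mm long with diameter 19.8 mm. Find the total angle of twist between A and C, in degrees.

3.40°

ω = 2π·291/60 = 30.47 rad/s, so T = P/ω = 1.42×10³ / 30.47 = 46.60 N·m.
J_AB = π(0.0217)⁴/32 = 2.18×10^-8 m⁴; J_BC = π(0.0198)⁴/32 = 1.51×10^-8 m⁴.
θ = (T/G)·Σ L_i/J_i = (46.60/25.7×10⁹)·(0.176/2.18×10^-8 + 0.372/1.51×10^-8) = 0.05936 rad.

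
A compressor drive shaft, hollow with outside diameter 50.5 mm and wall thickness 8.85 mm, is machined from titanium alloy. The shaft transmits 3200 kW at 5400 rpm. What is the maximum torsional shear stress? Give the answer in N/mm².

272 N/mm²

ω = 2π·5400/60 = 565.5 rad/s, so T = P/ω = 3200×10³ / 565.5 = 5659 N·m.
J = π(d_o⁴ − d_i⁴)/32 = π(0.0505⁴ − 0.0328⁴)/32 = 5.249×10^-7 m⁴.
τ_max = T·r/J = 5659 × 0.0253 / 5.249×10^-7 = 2.722×10^8 Pa.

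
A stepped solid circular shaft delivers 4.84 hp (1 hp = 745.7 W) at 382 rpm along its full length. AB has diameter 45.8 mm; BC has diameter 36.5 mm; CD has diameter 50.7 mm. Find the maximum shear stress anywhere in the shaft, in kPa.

9450 kPa

ω = 2π·382/60 = 40.00 rad/s, so T = P/ω = 4.84×745.7 / 40.00 = 90.22 N·m.
Under the same torque, τ_max = 16T/(πd³) is largest where d is smallest — segment BC (d = 36.5 mm).
τ_max = 16·90.22/(π·(0.0365)³) = 9.450×10^6 Pa.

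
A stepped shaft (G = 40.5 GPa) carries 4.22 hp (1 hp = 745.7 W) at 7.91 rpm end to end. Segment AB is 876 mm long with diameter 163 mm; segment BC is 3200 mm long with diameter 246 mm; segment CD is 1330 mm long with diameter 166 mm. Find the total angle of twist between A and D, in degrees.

0.212°

ω = 2π·7.91/60 = 0.8283 rad/s, so T = P/ω = 4.22×745.7 / 0.8283 = 3799 N·m.
J_AB = π(0.163)⁴/32 = 6.93×10^-5 m⁴; J_BC = π(0.246)⁴/32 = 3.60×10^-4 m⁴; J_CD = π(0.166)⁴/32 = 7.45×10^-5 m⁴.
θ = (T/G)·Σ L_i/J_i = (3799/40.5×10⁹)·(0.876/6.93×10^-5 + 3.20/3.60×10^-4 + 1.33/7.45×10^-5) = 3.694×10^-3 rad.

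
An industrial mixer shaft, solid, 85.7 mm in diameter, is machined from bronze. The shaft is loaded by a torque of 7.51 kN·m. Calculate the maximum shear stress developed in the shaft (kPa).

J = πd⁴/32 = π(0.0857)⁴/32 = 5.296×10^-6 m⁴.
τ_max = T·r/J = 7510 × 0.0428 / 5.296×10^-6 = 6.077×10^7 Pa.

60800 kPa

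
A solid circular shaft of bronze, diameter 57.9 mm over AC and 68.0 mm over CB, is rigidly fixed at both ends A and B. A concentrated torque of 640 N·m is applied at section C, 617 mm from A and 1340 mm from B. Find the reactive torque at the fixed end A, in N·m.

Compatibility: T_A·a/J_AC = T_B·b/J_CB with T_A + T_B = T₀.
J_AC = 1.10×10^-6 m⁴, J_CB = 2.10×10^-6 m⁴, so T_A = T₀·(J_AC/a)/((J_AC/a)+(J_CB/b)) = 341.2 N·m, T_B = 298.8 N·m.

341 N·m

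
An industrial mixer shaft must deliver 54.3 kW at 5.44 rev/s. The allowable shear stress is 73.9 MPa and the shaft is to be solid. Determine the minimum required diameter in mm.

ω = 2π·5.44 = 34.18 rad/s, so T = P/ω = 54.3×10³ / 34.18 = 1589 N·m.
For a solid shaft τ_max = 16T/(πd³), so d = (16T/(π τ_allow))^(1/3) = (16·1589/(π·7.39×10^7))^(1/3) = 0.04784 m.

47.8 mm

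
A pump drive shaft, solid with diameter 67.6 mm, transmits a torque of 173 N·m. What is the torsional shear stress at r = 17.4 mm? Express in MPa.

J = πd⁴/32 = π(0.0676)⁴/32 = 2.050×10^-6 m⁴.
Shear stress varies linearly with radius: τ = T·r/J = 173.0 × 0.0174 / 2.050×10^-6 = 1.468×10^6 Pa.

1.47 MPa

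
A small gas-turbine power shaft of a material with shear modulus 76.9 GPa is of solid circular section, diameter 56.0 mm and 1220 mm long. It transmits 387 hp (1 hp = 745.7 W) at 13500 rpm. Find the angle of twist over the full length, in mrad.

3.35 mrad

ω = 2π·13500/60 = 1414 rad/s, so T = P/ω = 387×745.7 / 1414 = 204.1 N·m.
J = πd⁴/32 = π(0.0560)⁴/32 = 9.655×10^-7 m⁴.
θ = T·L/(G·J) = 204.1 × 1.22 / (76.9×10⁹ × 9.655×10^-7) = 3.354×10^-3 rad.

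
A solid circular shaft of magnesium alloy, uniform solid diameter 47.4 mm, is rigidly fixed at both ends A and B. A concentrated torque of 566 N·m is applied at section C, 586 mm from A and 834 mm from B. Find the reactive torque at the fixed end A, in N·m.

With uniform GJ and both ends fixed, compatibility θ_AC = θ_CB gives T_A·a = T_B·b, together with T_A + T_B = T₀.
T_A = T₀·b/(a+b) = 566.0·834/1420 = 332.4 N·m; T_B = 233.6 N·m.

332 N·m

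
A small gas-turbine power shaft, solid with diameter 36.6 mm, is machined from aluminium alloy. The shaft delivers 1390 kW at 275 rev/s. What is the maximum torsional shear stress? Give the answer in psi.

ω = 2π·275 = 1728 rad/s, so T = P/ω = 1390×10³ / 1728 = 804.5 N·m.
J = πd⁴/32 = π(0.0366)⁴/32 = 1.762×10^-7 m⁴.
τ_max = T·r/J = 804.5 × 0.0183 / 1.762×10^-7 = 8.357×10^7 Pa.

12100 psi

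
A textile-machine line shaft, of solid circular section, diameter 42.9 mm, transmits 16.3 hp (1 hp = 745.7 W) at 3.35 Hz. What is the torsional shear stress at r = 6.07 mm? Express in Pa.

1.05e7 Pa

ω = 2π·3.35 = 21.05 rad/s, so T = P/ω = 16.3×745.7 / 21.05 = 577.5 N·m.
J = πd⁴/32 = π(0.0429)⁴/32 = 3.325×10^-7 m⁴.
Shear stress varies linearly with radius: τ = T·r/J = 577.5 × 0.00607 / 3.325×10^-7 = 1.054×10^7 Pa.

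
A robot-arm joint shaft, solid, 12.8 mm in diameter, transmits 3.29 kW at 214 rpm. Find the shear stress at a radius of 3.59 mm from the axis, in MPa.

ω = 2π·214/60 = 22.41 rad/s, so T = P/ω = 3.29×10³ / 22.41 = 146.8 N·m.
J = πd⁴/32 = π(0.0128)⁴/32 = 2.635×10^-9 m⁴.
Shear stress varies linearly with radius: τ = T·r/J = 146.8 × 0.00359 / 2.635×10^-9 = 2.000×10^8 Pa.

200 MPa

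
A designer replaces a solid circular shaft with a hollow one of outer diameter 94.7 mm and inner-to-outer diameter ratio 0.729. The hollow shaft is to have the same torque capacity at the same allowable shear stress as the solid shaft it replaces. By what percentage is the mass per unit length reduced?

41.5 %

Equal τ_max and T ⇒ the solid shaft needs d_s³ = d_o³(1−k⁴), so d_s = 94.7·(1−0.729⁴)^(1/3) = 84.78 mm.
Area ratio A_h/A_s = d_o²(1−k²)/d_s² = (1−k²)/(1−k⁴)^(2/3) = 0.5846.
Mass saving = 1 − 0.5846 = 41.5 %.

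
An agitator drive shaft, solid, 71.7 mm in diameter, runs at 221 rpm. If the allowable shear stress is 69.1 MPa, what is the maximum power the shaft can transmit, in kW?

J = πd⁴/32 = π(0.0717)⁴/32 = 2.595×10^-6 m⁴.
T_max = τ_allow·J/r = 6.91×10^7 × 2.595×10^-6 / 0.0358 = 5001 N·m.
ω = 2π·221/60 = 23.14 rad/s, so P_max = T_max·ω = 1.157×10^5 W.

116 kW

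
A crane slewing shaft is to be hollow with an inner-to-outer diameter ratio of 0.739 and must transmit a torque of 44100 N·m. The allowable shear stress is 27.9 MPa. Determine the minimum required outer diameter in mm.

226 mm

For a hollow shaft with d_i/d_o = 0.739: τ_max = 16T/(π d_o³ (1−k⁴)), so d_o = [16T/(π τ_allow (1−k⁴))]^(1/3) = [16·44100/(π·2.79×10^7·0.7018)]^(1/3) = 0.2255 m.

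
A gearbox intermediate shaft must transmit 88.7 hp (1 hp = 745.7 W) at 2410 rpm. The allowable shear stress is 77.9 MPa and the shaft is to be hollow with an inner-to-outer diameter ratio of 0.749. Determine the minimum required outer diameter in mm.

29.2 mm

ω = 2π·2410/60 = 252.4 rad/s, so T = P/ω = 88.7×745.7 / 252.4 = 262.1 N·m.
For a hollow shaft with d_i/d_o = 0.749: τ_max = 16T/(π d_o³ (1−k⁴)), so d_o = [16T/(π τ_allow (1−k⁴))]^(1/3) = [16·262.1/(π·7.79×10^7·0.6853)]^(1/3) = 0.02924 m.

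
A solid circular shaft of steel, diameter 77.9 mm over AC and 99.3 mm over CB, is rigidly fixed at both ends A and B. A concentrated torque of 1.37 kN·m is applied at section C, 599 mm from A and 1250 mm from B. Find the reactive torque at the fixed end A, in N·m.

605 N·m

Compatibility: T_A·a/J_AC = T_B·b/J_CB with T_A + T_B = T₀.
J_AC = 3.62×10^-6 m⁴, J_CB = 9.55×10^-6 m⁴, so T_A = T₀·(J_AC/a)/((J_AC/a)+(J_CB/b)) = 604.8 N·m, T_B = 765.2 N·m.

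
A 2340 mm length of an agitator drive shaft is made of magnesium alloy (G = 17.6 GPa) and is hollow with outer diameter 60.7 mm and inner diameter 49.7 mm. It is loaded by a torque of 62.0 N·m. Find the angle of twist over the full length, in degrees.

0.644°

J = π(d_o⁴ − d_i⁴)/32 = π(0.0607⁴ − 0.0497⁴)/32 = 7.338×10^-7 m⁴.
θ = T·L/(G·J) = 62.00 × 2.34 / (17.6×10⁹ × 7.338×10^-7) = 0.01123 rad.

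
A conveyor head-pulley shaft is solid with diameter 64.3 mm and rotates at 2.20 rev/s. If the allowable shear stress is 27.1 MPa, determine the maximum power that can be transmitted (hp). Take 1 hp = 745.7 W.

J = πd⁴/32 = π(0.0643)⁴/32 = 1.678×10^-6 m⁴.
T_max = τ_allow·J/r = 2.71×10^7 × 1.678×10^-6 / 0.0321 = 1415 N·m.
ω = 2π·2.20 = 13.82 rad/s, so P_max = T_max·ω = 1.955×10^4 W.

26.2 hp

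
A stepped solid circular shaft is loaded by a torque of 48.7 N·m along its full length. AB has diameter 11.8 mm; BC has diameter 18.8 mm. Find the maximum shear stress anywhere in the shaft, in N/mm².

Under the same torque, τ_max = 16T/(πd³) is largest where d is smallest — segment AB (d = 11.8 mm).
τ_max = 16·48.70/(π·(0.0118)³) = 1.510×10^8 Pa.

151 N/mm²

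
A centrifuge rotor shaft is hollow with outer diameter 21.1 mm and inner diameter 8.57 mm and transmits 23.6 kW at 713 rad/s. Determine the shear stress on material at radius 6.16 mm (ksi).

ω = 713 rad/s, so T = P/ω = 23.6×10³ / 713.0 = 33.10 N·m.
J = π(d_o⁴ − d_i⁴)/32 = π(0.0211⁴ − 0.00857⁴)/32 = 1.893×10^-8 m⁴.
Shear stress varies linearly with radius: τ = T·r/J = 33.10 × 0.00616 / 1.893×10^-8 = 1.077×10^7 Pa.

1.56 ksi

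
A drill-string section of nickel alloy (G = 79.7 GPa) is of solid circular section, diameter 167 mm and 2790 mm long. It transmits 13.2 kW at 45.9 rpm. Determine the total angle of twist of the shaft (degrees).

ω = 2π·45.9/60 = 4.807 rad/s, so T = P/ω = 13.2×10³ / 4.807 = 2746 N·m.
J = πd⁴/32 = π(0.167)⁴/32 = 7.636×10^-5 m⁴.
θ = T·L/(G·J) = 2746 × 2.79 / (79.7×10⁹ × 7.636×10^-5) = 1.259×10^-3 rad.

0.0721°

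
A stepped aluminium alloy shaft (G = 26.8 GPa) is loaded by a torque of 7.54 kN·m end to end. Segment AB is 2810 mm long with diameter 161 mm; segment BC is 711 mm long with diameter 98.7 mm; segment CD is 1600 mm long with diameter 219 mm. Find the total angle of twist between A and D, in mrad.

J_AB = π(0.161)⁴/32 = 6.60×10^-5 m⁴; J_BC = π(0.0987)⁴/32 = 9.32×10^-6 m⁴; J_CD = π(0.219)⁴/32 = 2.26×10^-4 m⁴.
θ = (T/G)·Σ L_i/J_i = (7540/26.8×10⁹)·(2.81/6.60×10^-5 + 0.711/9.32×10^-6 + 1.60/2.26×10^-4) = 0.03545 rad.

35.4 mrad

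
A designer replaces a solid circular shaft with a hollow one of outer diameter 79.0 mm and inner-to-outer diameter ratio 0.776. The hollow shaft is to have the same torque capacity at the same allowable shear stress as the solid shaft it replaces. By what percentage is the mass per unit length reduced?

46.3 %

Equal τ_max and T ⇒ the solid shaft needs d_s³ = d_o³(1−k⁴), so d_s = 79.0·(1−0.776⁴)^(1/3) = 67.99 mm.
Area ratio A_h/A_s = d_o²(1−k²)/d_s² = (1−k²)/(1−k⁴)^(2/3) = 0.5371.
Mass saving = 1 − 0.5371 = 46.3 %.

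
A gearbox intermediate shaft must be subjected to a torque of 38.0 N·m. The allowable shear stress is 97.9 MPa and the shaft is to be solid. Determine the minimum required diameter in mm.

12.6 mm

For a solid shaft τ_max = 16T/(πd³), so d = (16T/(π τ_allow))^(1/3) = (16·38.00/(π·9.79×10^7))^(1/3) = 0.01255 m.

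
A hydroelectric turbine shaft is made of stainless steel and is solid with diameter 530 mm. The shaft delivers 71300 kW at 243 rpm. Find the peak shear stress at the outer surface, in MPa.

ω = 2π·243/60 = 25.45 rad/s, so T = P/ω = 71300×10³ / 25.45 = 2.802e6 N·m.
J = πd⁴/32 = π(0.530)⁴/32 = 7.746×10^-3 m⁴.
τ_max = T·r/J = 2.802e6 × 0.265 / 7.746×10^-3 = 9.585×10^7 Pa.

95.9 MPa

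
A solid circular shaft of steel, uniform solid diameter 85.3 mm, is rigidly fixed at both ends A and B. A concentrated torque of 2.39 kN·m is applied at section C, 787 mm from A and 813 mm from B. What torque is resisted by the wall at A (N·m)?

With uniform GJ and both ends fixed, compatibility θ_AC = θ_CB gives T_A·a = T_B·b, together with T_A + T_B = T₀.
T_A = T₀·b/(a+b) = 2390·813/1600 = 1214 N·m; T_B = 1176 N·m.

1210 N·m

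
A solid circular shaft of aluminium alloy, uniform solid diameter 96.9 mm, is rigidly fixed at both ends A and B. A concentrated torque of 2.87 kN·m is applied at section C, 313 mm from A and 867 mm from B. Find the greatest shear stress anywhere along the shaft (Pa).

1.18e7 Pa

With uniform GJ and both ends fixed, compatibility θ_AC = θ_CB gives T_A·a = T_B·b, together with T_A + T_B = T₀.
T_A = T₀·b/(a+b) = 2870·867/1180 = 2109 N·m; T_B = 761.3 N·m.
τ in each portion: τ_AC = 1.18×10^7 Pa, τ_CB = 4.26×10^6 Pa; maximum is in AC.
τ_max = T_AC·r/J = 2109·0.0485/8.66×10^-6 = 1.180×10^7 Pa.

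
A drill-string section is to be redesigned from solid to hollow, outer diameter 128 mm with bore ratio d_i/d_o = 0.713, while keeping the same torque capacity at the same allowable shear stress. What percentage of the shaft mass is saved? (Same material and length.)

40.0 %

Equal τ_max and T ⇒ the solid shaft needs d_s³ = d_o³(1−k⁴), so d_s = 128·(1−0.713⁴)^(1/3) = 115.9 mm.
Area ratio A_h/A_s = d_o²(1−k²)/d_s² = (1−k²)/(1−k⁴)^(2/3) = 0.6001.
Mass saving = 1 − 0.6001 = 40.0 %.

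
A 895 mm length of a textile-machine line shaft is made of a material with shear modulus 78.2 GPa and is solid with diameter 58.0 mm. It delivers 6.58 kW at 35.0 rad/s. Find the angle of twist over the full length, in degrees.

ω = 35.0 rad/s, so T = P/ω = 6.58×10³ / 35.00 = 188.0 N·m.
J = πd⁴/32 = π(0.0580)⁴/32 = 1.111×10^-6 m⁴.
θ = T·L/(G·J) = 188.0 × 0.895 / (78.2×10⁹ × 1.111×10^-6) = 1.937×10^-3 rad.

0.111°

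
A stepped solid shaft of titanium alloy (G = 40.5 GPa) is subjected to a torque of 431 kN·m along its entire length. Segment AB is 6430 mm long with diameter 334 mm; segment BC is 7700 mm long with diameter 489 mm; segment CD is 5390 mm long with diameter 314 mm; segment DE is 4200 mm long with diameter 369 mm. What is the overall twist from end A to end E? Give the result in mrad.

J_AB = π(0.334)⁴/32 = 1.22×10^-3 m⁴; J_BC = π(0.489)⁴/32 = 5.61×10^-3 m⁴; J_CD = π(0.314)⁴/32 = 9.54×10^-4 m⁴; J_DE = π(0.369)⁴/32 = 1.82×10^-3 m⁴.
θ = (T/G)·Σ L_i/J_i = (431000/40.5×10⁹)·(6.43/1.22×10^-3 + 7.70/5.61×10^-3 + 5.39/9.54×10^-4 + 4.20/1.82×10^-3) = 0.1553 rad.

155 mrad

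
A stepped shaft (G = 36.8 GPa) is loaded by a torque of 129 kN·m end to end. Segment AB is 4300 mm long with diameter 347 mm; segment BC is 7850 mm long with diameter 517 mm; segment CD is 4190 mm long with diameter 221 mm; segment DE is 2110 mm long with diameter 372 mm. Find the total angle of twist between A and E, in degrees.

J_AB = π(0.347)⁴/32 = 1.42×10^-3 m⁴; J_BC = π(0.517)⁴/32 = 7.01×10^-3 m⁴; J_CD = π(0.221)⁴/32 = 2.34×10^-4 m⁴; J_DE = π(0.372)⁴/32 = 1.88×10^-3 m⁴.
θ = (T/G)·Σ L_i/J_i = (129000/36.8×10⁹)·(4.30/1.42×10^-3 + 7.85/7.01×10^-3 + 4.19/2.34×10^-4 + 2.11/1.88×10^-3) = 0.08116 rad.

4.65°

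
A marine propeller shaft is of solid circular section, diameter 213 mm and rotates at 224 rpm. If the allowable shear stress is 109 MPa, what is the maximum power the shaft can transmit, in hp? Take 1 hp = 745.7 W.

J = πd⁴/32 = π(0.213)⁴/32 = 2.021×10^-4 m⁴.
T_max = τ_allow·J/r = 1.09×10^8 × 2.021×10^-4 / 0.106 = 206800 N·m.
ω = 2π·224/60 = 23.46 rad/s, so P_max = T_max·ω = 4.851×10^6 W.

6510 hp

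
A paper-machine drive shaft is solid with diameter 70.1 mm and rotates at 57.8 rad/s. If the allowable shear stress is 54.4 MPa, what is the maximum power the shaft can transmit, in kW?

213 kW

J = πd⁴/32 = π(0.0701)⁴/32 = 2.371×10^-6 m⁴.
T_max = τ_allow·J/r = 5.44×10^7 × 2.371×10^-6 / 0.0350 = 3679 N·m.
ω = 57.8 rad/s, so P_max = T_max·ω = 2.127×10^5 W.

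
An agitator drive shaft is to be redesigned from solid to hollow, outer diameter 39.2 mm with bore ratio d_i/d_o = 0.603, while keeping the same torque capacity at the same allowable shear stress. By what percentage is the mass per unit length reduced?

Equal τ_max and T ⇒ the solid shaft needs d_s³ = d_o³(1−k⁴), so d_s = 39.2·(1−0.603⁴)^(1/3) = 37.39 mm.
Area ratio A_h/A_s = d_o²(1−k²)/d_s² = (1−k²)/(1−k⁴)^(2/3) = 0.6995.
Mass saving = 1 − 0.6995 = 30.1 %.

30.1 %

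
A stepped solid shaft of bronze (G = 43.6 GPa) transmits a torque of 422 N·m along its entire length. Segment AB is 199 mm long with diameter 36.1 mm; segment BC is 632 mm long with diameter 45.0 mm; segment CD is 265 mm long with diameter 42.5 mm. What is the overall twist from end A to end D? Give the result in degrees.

J_AB = π(0.0361)⁴/32 = 1.67×10^-7 m⁴; J_BC = π(0.0450)⁴/32 = 4.03×10^-7 m⁴; J_CD = π(0.0425)⁴/32 = 3.20×10^-7 m⁴.
θ = (T/G)·Σ L_i/J_i = (422.0/43.6×10⁹)·(0.199/1.67×10^-7 + 0.632/4.03×10^-7 + 0.265/3.20×10^-7) = 0.03475 rad.

1.99°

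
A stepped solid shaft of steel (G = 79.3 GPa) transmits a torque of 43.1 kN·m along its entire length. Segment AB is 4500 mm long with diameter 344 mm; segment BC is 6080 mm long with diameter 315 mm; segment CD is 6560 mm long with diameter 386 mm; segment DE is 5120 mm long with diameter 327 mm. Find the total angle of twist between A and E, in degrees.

J_AB = π(0.344)⁴/32 = 1.37×10^-3 m⁴; J_BC = π(0.315)⁴/32 = 9.67×10^-4 m⁴; J_CD = π(0.386)⁴/32 = 2.18×10^-3 m⁴; J_DE = π(0.327)⁴/32 = 1.12×10^-3 m⁴.
θ = (T/G)·Σ L_i/J_i = (43100/79.3×10⁹)·(4.50/1.37×10^-3 + 6.08/9.67×10^-4 + 6.56/2.18×10^-3 + 5.12/1.12×10^-3) = 9.313×10^-3 rad.

0.534°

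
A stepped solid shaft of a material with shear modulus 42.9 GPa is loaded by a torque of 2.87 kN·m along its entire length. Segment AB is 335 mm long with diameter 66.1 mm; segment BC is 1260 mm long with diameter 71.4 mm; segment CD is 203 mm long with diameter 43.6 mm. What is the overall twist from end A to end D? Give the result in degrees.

4.77°

J_AB = π(0.0661)⁴/32 = 1.87×10^-6 m⁴; J_BC = π(0.0714)⁴/32 = 2.55×10^-6 m⁴; J_CD = π(0.0436)⁴/32 = 3.55×10^-7 m⁴.
θ = (T/G)·Σ L_i/J_i = (2870/42.9×10⁹)·(0.335/1.87×10^-6 + 1.26/2.55×10^-6 + 0.203/3.55×10^-7) = 0.08328 rad.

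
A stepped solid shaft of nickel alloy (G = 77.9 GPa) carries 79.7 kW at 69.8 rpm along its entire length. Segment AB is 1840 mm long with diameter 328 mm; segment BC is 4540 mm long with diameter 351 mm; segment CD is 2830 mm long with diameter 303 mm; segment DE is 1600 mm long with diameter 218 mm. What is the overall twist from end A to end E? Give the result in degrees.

ω = 2π·69.8/60 = 7.309 rad/s, so T = P/ω = 79.7×10³ / 7.309 = 10900 N·m.
J_AB = π(0.328)⁴/32 = 1.14×10^-3 m⁴; J_BC = π(0.351)⁴/32 = 1.49×10^-3 m⁴; J_CD = π(0.303)⁴/32 = 8.28×10^-4 m⁴; J_DE = π(0.218)⁴/32 = 2.22×10^-4 m⁴.
θ = (T/G)·Σ L_i/J_i = (10900/77.9×10⁹)·(1.84/1.14×10^-3 + 4.54/1.49×10^-3 + 2.83/8.28×10^-4 + 1.60/2.22×10^-4) = 2.142×10^-3 rad.

0.123°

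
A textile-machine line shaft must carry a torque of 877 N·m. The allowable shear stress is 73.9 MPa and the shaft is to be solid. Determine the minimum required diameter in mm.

For a solid shaft τ_max = 16T/(πd³), so d = (16T/(π τ_allow))^(1/3) = (16·877.0/(π·7.39×10^7))^(1/3) = 0.03924 m.

39.2 mm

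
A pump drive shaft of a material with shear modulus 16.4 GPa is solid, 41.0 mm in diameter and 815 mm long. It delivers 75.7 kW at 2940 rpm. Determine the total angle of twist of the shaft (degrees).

ω = 2π·2940/60 = 307.9 rad/s, so T = P/ω = 75.7×10³ / 307.9 = 245.9 N·m.
J = πd⁴/32 = π(0.0410)⁴/32 = 2.774×10^-7 m⁴.
θ = T·L/(G·J) = 245.9 × 0.815 / (16.4×10⁹ × 2.774×10^-7) = 0.04405 rad.

2.52°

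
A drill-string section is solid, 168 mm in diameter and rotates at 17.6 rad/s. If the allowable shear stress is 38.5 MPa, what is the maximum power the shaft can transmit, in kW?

J = πd⁴/32 = π(0.168)⁴/32 = 7.821×10^-5 m⁴.
T_max = τ_allow·J/r = 3.85×10^7 × 7.821×10^-5 / 0.0840 = 35840 N·m.
ω = 17.6 rad/s, so P_max = T_max·ω = 6.309×10^5 W.

631 kW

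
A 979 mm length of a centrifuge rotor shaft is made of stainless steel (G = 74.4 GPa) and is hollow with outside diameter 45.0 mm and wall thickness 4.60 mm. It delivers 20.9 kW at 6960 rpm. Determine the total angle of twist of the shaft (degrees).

0.0896°

ω = 2π·6960/60 = 728.8 rad/s, so T = P/ω = 20.9×10³ / 728.8 = 28.68 N·m.
J = π(d_o⁴ − d_i⁴)/32 = π(0.0450⁴ − 0.0358⁴)/32 = 2.413×10^-7 m⁴.
θ = T·L/(G·J) = 28.68 × 0.979 / (74.4×10⁹ × 2.413×10^-7) = 1.564×10^-3 rad.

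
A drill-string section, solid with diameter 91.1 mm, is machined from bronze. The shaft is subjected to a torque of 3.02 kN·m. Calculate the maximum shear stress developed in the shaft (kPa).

20300 kPa

J = πd⁴/32 = π(0.0911)⁴/32 = 6.762×10^-6 m⁴.
τ_max = T·r/J = 3020 × 0.0456 / 6.762×10^-6 = 2.034×10^7 Pa.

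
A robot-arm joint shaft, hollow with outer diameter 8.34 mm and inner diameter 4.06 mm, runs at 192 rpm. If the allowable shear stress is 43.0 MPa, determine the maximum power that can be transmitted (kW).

J = π(d_o⁴ − d_i⁴)/32 = π(0.00834⁴ − 0.00406⁴)/32 = 4.483×10^-10 m⁴.
T_max = τ_allow·J/r = 4.30×10^7 × 4.483×10^-10 / 0.00417 = 4.623 N·m.
ω = 2π·192/60 = 20.11 rad/s, so P_max = T_max·ω = 92.94 W.

0.0929 kW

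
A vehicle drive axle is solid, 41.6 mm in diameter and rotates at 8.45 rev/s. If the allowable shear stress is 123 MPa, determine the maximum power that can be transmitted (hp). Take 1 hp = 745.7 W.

124 hp

J = πd⁴/32 = π(0.0416)⁴/32 = 2.940×10^-7 m⁴.
T_max = τ_allow·J/r = 1.23×10^8 × 2.940×10^-7 / 0.0208 = 1739 N·m.
ω = 2π·8.45 = 53.09 rad/s, so P_max = T_max·ω = 9.231×10^4 W.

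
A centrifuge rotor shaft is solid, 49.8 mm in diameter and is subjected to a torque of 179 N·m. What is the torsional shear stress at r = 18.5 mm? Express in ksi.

J = πd⁴/32 = π(0.0498)⁴/32 = 6.038×10^-7 m⁴.
Shear stress varies linearly with radius: τ = T·r/J = 179.0 × 0.0185 / 6.038×10^-7 = 5.484×10^6 Pa.

0.795 ksi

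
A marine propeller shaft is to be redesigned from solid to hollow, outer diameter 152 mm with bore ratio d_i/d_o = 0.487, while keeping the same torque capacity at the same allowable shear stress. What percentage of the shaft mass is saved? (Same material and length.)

20.7 %

Equal τ_max and T ⇒ the solid shaft needs d_s³ = d_o³(1−k⁴), so d_s = 152·(1−0.487⁴)^(1/3) = 149.1 mm.
Area ratio A_h/A_s = d_o²(1−k²)/d_s² = (1−k²)/(1−k⁴)^(2/3) = 0.7928.
Mass saving = 1 − 0.7928 = 20.7 %.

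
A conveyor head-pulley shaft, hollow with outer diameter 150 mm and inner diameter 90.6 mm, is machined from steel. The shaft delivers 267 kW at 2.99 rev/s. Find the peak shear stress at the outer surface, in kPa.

ω = 2π·2.99 = 18.79 rad/s, so T = P/ω = 267×10³ / 18.79 = 14210 N·m.
J = π(d_o⁴ − d_i⁴)/32 = π(0.150⁴ − 0.0906⁴)/32 = 4.309×10^-5 m⁴.
τ_max = T·r/J = 14210 × 0.0750 / 4.309×10^-5 = 2.474×10^7 Pa.

24700 kPa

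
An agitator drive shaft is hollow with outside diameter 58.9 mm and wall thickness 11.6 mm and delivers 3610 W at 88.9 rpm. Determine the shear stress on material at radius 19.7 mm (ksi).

1.08 ksi

ω = 2π·88.9/60 = 9.310 rad/s, so T = P/ω = 3610 / 9.310 = 387.8 N·m.
J = π(d_o⁴ − d_i⁴)/32 = π(0.0589⁴ − 0.0357⁴)/32 = 1.022×10^-6 m⁴.
Shear stress varies linearly with radius: τ = T·r/J = 387.8 × 0.0197 / 1.022×10^-6 = 7.474×10^6 Pa.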